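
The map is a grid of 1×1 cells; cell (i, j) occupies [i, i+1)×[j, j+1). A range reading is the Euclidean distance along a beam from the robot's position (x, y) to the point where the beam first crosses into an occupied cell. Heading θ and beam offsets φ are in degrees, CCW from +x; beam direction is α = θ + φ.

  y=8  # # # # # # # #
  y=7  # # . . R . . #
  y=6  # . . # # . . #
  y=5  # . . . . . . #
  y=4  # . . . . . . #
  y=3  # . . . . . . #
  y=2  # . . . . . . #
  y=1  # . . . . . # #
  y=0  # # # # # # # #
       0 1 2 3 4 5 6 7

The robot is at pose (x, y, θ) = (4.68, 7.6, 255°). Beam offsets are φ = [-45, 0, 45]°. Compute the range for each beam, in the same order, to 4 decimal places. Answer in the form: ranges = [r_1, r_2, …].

ranges = [1.2000, 0.6212, 4.6400]

beam 1: φ=-45°, α=210°
  direction (-0.8660, -0.5000); cell (4,7); t to first gridline: x 0.7852, y 1.2000 (then +1.1547 / +2.0000)
    (3,7) via x @ 0.7852
    (3,6) via y @ 1.2000  # hit
  → r_1 = 1.2000
beam 2: φ=0°, α=255°
  direction (-0.2588, -0.9659); cell (4,7); t to first gridline: x 2.6273, y 0.6212 (then +3.8637 / +1.0353)
    (4,6) via y @ 0.6212  # hit
  → r_2 = 0.6212
beam 3: φ=45°, α=300°
  direction (0.5000, -0.8660); cell (4,7); t to first gridline: x 0.6400, y 0.6928 (then +2.0000 / +1.1547)
    (5,7) via x @ 0.6400
    (5,6) via y @ 0.6928
    (5,5) via y @ 1.8475
    (6,5) via x @ 2.6400
    (6,4) via y @ 3.0022
    (6,3) via y @ 4.1569
    (7,3) via x @ 4.6400  # hit
  → r_3 = 4.6400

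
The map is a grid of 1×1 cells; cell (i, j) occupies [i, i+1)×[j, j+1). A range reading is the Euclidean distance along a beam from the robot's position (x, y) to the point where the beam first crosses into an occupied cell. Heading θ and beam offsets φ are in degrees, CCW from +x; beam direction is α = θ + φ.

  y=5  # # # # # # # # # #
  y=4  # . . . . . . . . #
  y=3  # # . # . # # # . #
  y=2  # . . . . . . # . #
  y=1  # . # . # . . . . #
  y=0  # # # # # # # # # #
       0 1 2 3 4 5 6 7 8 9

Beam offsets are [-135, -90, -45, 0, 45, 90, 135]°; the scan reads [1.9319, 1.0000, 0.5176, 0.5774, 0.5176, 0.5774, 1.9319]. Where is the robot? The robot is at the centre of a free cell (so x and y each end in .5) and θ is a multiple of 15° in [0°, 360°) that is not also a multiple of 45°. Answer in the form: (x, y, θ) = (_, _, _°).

Enumerate (i+0.5, j+0.5, θ) over the 24 free cells and 16 admissible headings. For each, cast all 7 beams and compare to the given ranges.
  (3.5, 1.5, 345°): beam 1 = 0.5774 ≠ 1.9319 ✗
  (8.5, 3.5, 30°): beam 1 = 2.5882 ≠ 1.9319 ✗
  (4.5, 3.5, 120°): beam 1 = 0.5176 ≠ 1.9319 ✗
  …
  (8.5, 4.5, 30°): r_1=1.9319, r_2=1.0000, r_3=0.5176, r_4=0.5774, r_5=0.5176, r_6=0.5774, r_7=1.9319 — all match ✓
No second candidate reproduces the full scan.

(x, y, θ) = (8.5, 4.5, 30°)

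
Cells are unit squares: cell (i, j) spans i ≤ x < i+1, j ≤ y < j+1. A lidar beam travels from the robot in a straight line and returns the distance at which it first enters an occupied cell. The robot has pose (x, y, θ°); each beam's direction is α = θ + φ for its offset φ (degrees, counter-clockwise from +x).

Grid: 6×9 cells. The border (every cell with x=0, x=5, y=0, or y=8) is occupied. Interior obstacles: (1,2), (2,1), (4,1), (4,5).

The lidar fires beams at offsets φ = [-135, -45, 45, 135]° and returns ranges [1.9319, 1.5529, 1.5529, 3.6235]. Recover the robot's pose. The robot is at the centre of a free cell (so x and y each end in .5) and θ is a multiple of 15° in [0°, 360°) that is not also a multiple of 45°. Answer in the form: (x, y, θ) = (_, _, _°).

(x, y, θ) = (2.5, 6.5, 120°)

Enumerate (i+0.5, j+0.5, θ) over the 24 free cells and 16 admissible headings. For each, cast all 4 beams and compare to the given ranges.
  (3.5, 5.5, 15°): beam 1 = 3.0000 ≠ 1.9319 ✗
  (2.5, 3.5, 120°): beam 1 = 2.5882 ≠ 1.9319 ✗
  (1.5, 6.5, 60°): beam 1 = 4.6587 ≠ 1.9319 ✗
  …
  (2.5, 6.5, 120°): r_1=1.9319, r_2=1.5529, r_3=1.5529, r_4=3.6235 — all match ✓
Unique over the lattice → pose = (2.5, 6.5, 120°).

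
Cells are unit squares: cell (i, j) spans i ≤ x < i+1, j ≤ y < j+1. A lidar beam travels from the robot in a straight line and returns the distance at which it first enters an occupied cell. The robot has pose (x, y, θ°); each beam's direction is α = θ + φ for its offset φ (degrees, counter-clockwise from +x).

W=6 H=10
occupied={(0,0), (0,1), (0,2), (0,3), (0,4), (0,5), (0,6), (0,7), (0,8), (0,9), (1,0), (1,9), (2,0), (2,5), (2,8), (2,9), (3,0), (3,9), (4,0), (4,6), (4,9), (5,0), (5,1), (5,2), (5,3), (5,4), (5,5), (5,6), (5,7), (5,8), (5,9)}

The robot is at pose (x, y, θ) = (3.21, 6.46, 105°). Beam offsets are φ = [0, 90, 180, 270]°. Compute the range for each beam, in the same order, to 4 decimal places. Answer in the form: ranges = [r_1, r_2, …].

beam 1: φ=0°, α=105°
  cosα=-0.2588 sinα=0.9659 | (3,6) | tMaxX 0.8114 tMaxY 0.5590 | tΔX 3.8637 tΔY 1.0353
    t=0.5590 [y] (3,7)
    t=0.8114 [x] (2,7)
    t=1.5943 [y] (2,8) — stop
  → r_1 = 1.5943
beam 2: φ=90°, α=195°
  cosα=-0.9659 sinα=-0.2588 | (3,6) | tMaxX 0.2174 tMaxY 1.7773 | tΔX 1.0353 tΔY 3.8637
    t=0.2174 [x] (2,6)
    t=1.2527 [x] (1,6)
    t=1.7773 [y] (1,5)
    t=2.2880 [x] (0,5) — stop
  → r_2 = 2.2880
beam 3: φ=180°, α=285°
  cosα=0.2588 sinα=-0.9659 | (3,6) | tMaxX 3.0523 tMaxY 0.4762 | tΔX 3.8637 tΔY 1.0353
    t=0.4762 [y] (3,5)
    t=1.5115 [y] (3,4)
    t=2.5468 [y] (3,3)
    t=3.0523 [x] (4,3)
    t=3.5821 [y] (4,2)
    t=4.6173 [y] (4,1)
    t=5.6526 [y] (4,0) — stop
  → r_3 = 5.6526
beam 4: φ=270°, α=15°
  cosα=0.9659 sinα=0.2588 | (3,6) | tMaxX 0.8179 tMaxY 2.0864 | tΔX 1.0353 tΔY 3.8637
    t=0.8179 [x] (4,6) — stop
  → r_4 = 0.8179

ranges = [1.5943, 2.2880, 5.6526, 0.8179]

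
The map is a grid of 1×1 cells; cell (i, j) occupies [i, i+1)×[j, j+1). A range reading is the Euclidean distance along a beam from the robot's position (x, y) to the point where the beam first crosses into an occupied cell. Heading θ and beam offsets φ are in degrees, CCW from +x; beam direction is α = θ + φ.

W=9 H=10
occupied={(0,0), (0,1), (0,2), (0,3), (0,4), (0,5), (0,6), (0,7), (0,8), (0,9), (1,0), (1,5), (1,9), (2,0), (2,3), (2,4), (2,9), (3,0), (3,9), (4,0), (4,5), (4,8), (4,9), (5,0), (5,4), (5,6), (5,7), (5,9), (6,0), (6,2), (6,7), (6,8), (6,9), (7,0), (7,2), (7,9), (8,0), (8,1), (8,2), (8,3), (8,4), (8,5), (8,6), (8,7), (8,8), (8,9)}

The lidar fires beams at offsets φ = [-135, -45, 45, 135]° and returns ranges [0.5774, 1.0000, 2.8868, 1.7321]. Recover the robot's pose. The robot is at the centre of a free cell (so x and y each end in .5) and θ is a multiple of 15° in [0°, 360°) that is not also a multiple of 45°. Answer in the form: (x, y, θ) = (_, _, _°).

(x, y, θ) = (7.5, 4.5, 105°)

Enumerate (i+0.5, j+0.5, θ) over the 44 free cells and 16 admissible headings. For each, cast all 4 beams and compare to the given ranges.
  (5.5, 2.5, 210°): beam 1 = 1.5529 ≠ 0.5774 ✗
  (2.5, 2.5, 285°): beam 1 = 1.7321 ≠ 0.5774 ✗
  (1.5, 6.5, 345°): beam 2 = 0.5774 ≠ 1.0000 ✗
  (4.5, 4.5, 60°): beam 1 = 3.6235 ≠ 0.5774 ✗
  …
  (7.5, 4.5, 105°): r_1=0.5774, r_2=1.0000, r_3=2.8868, r_4=1.7321 — all match ✓
No second candidate reproduces the full scan.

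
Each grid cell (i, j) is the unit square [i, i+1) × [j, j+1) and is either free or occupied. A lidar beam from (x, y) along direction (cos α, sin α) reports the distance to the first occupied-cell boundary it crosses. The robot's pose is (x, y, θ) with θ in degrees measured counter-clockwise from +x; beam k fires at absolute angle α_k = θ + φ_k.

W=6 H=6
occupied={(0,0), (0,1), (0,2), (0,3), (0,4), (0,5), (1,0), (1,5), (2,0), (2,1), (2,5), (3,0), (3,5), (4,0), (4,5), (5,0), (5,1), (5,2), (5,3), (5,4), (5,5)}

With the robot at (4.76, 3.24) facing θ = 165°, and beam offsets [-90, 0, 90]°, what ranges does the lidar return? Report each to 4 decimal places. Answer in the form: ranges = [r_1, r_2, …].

ranges = [0.9273, 3.8926, 2.3190]

beam 1: φ=-90°, α=75°
  dir = (cos 75°, sin 75°) = (0.2588, 0.9659); from cell (4,3)
  next x-line at t=0.9273, next y-line at t=0.7868; Δt_x=3.8637, Δt_y=1.0353
    y: enter (4,4) at t=0.7868
    x: enter (5,4) at t=0.9273 ← occupied
  → r_1 = 0.9273
beam 2: φ=0°, α=165°
  dir = (cos 165°, sin 165°) = (-0.9659, 0.2588); from cell (4,3)
  next x-line at t=0.7868, next y-line at t=2.9364; Δt_x=1.0353, Δt_y=3.8637
    x: enter (3,3) at t=0.7868
    x: enter (2,3) at t=1.8221
    x: enter (1,3) at t=2.8574
    y: enter (1,4) at t=2.9364
    x: enter (0,4) at t=3.8926 ← occupied
  → r_2 = 3.8926
beam 3: φ=90°, α=255°
  dir = (cos 255°, sin 255°) = (-0.2588, -0.9659); from cell (4,3)
  next x-line at t=2.9364, next y-line at t=0.2485; Δt_x=3.8637, Δt_y=1.0353
    y: enter (4,2) at t=0.2485
    y: enter (4,1) at t=1.2837
    y: enter (4,0) at t=2.3190 ← occupied
  → r_3 = 2.3190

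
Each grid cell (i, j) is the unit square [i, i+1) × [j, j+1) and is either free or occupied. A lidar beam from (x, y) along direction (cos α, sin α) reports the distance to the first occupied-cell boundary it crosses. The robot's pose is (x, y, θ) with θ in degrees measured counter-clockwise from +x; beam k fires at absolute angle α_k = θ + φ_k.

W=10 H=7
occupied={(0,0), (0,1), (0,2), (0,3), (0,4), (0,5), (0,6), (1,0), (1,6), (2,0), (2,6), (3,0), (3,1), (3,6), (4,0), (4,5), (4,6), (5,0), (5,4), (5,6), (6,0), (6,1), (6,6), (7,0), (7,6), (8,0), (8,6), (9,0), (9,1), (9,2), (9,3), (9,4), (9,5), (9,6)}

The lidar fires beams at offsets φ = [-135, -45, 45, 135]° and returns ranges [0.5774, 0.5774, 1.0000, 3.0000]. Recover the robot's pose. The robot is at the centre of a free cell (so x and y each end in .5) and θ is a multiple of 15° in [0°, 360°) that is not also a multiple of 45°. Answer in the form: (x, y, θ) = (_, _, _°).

The pose lattice has 36·16 = 576 candidates. Test each by forward raycasting.
  (1.5, 5.5, 15°): beam 1 = 1.0000 ≠ 0.5774 ✗
  (4.5, 4.5, 30°): beam 1 = 2.5882 ≠ 0.5774 ✗
  (7.5, 3.5, 150°): beam 1 = 1.5529 ≠ 0.5774 ✗
  …
  (7.5, 1.5, 285°): r_1=0.5774, r_2=0.5774, r_3=1.0000, r_4=3.0000 — all match ✓
No second candidate reproduces the full scan.

(x, y, θ) = (7.5, 1.5, 285°)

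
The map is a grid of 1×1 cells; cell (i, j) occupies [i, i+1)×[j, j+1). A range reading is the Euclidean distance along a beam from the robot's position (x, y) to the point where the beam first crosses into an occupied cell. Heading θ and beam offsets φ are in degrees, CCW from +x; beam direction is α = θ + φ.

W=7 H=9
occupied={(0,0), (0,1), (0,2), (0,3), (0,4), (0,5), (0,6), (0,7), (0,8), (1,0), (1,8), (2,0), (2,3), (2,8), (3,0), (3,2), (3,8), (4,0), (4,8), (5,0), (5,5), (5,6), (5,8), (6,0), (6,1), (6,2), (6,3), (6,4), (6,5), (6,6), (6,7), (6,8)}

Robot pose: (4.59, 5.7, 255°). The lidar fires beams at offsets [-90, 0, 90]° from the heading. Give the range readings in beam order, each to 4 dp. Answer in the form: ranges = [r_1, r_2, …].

beam 1: φ=-90°, α=165°
  direction (-0.9659, 0.2588); cell (4,5); t to first gridline: x 0.6108, y 1.1591 (then +1.0353 / +3.8637)
    (3,5) via x @ 0.6108
    (3,6) via y @ 1.1591
    (2,6) via x @ 1.6461
    (1,6) via x @ 2.6814
    (0,6) via x @ 3.7166  # hit
  → r_1 = 3.7166
beam 2: φ=0°, α=255°
  direction (-0.2588, -0.9659); cell (4,5); t to first gridline: x 2.2796, y 0.7247 (then +3.8637 / +1.0353)
    (4,4) via y @ 0.7247
    (4,3) via y @ 1.7600
    (3,3) via x @ 2.2796
    (3,2) via y @ 2.7952  # hit
  → r_2 = 2.7952
beam 3: φ=90°, α=345°
  direction (0.9659, -0.2588); cell (4,5); t to first gridline: x 0.4245, y 2.7046 (then +1.0353 / +3.8637)
    (5,5) via x @ 0.4245  # hit
  → r_3 = 0.4245

ranges = [3.7166, 2.7952, 0.4245]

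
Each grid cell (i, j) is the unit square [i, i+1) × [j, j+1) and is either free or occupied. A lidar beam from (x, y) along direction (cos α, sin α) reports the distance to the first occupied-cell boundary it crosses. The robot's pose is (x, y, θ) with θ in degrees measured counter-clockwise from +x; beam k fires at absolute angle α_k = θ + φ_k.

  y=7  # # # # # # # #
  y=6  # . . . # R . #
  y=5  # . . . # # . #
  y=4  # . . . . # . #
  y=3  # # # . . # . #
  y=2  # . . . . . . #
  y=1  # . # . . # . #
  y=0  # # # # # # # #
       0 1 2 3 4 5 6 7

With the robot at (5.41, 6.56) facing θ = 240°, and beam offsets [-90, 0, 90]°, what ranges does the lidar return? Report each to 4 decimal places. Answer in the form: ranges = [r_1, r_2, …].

beam 1: φ=-90°, α=150°
  d=(-0.8660,0.5000)  start (5,6)  tX=0.4734 tY=0.8800  stride 1/|dx|=1.1547 1/|dy|=2.0000
    cross x-line → (4,6), t=0.4734 (wall)
  → r_1 = 0.4734
beam 2: φ=0°, α=240°
  d=(-0.5000,-0.8660)  start (5,6)  tX=0.8200 tY=0.6466  stride 1/|dx|=2.0000 1/|dy|=1.1547
    cross y-line → (5,5), t=0.6466 (wall)
  → r_2 = 0.6466
beam 3: φ=90°, α=330°
  d=(0.8660,-0.5000)  start (5,6)  tX=0.6813 tY=1.1200  stride 1/|dx|=1.1547 1/|dy|=2.0000
    cross x-line → (6,6), t=0.6813
    cross y-line → (6,5), t=1.1200
    cross x-line → (7,5), t=1.8360 (wall)
  → r_3 = 1.8360

ranges = [0.4734, 0.6466, 1.8360]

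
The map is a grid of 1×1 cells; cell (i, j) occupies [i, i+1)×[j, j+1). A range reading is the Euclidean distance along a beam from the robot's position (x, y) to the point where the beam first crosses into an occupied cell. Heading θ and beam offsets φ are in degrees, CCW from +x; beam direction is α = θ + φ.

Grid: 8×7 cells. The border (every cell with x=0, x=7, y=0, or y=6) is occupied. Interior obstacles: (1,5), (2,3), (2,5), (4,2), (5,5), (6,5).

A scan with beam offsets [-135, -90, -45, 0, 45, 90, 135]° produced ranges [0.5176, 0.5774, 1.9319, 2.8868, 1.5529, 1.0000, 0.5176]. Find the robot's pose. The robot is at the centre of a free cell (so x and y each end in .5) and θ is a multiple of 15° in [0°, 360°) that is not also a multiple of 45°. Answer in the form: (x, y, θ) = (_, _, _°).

(x, y, θ) = (3.5, 5.5, 300°)

The pose lattice has 24·16 = 384 candidates. Test each by forward raycasting.
  (1.5, 2.5, 30°): beam 1 = 1.5529 ≠ 0.5176 ✗
  (3.5, 5.5, 105°): beam 1 = 4.0415 ≠ 0.5176 ✗
  (3.5, 4.5, 105°): beam 1 = 4.0415 ≠ 0.5176 ✗
  (2.5, 2.5, 105°): beam 1 = 3.0000 ≠ 0.5176 ✗
  …
  (3.5, 5.5, 300°): r_1=0.5176, r_2=0.5774, r_3=1.9319, r_4=2.8868, r_5=1.5529, r_6=1.0000, r_7=0.5176 — all match ✓
Only this pose fits every beam.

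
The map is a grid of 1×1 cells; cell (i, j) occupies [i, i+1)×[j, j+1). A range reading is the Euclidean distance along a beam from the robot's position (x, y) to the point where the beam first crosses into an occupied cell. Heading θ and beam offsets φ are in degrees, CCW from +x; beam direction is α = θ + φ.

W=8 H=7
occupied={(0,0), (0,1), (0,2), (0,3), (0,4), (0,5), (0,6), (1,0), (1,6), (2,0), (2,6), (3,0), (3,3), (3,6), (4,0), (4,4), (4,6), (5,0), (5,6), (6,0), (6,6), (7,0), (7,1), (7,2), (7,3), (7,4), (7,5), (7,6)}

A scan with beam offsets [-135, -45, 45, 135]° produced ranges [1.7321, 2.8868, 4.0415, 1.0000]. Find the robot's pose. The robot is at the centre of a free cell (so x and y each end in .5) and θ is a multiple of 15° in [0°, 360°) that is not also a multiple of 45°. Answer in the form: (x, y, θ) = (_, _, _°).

(x, y, θ) = (4.5, 2.5, 15°)

Enumerate (i+0.5, j+0.5, θ) over the 28 free cells and 16 admissible headings. For each, cast all 4 beams and compare to the given ranges.
  (3.5, 1.5, 255°): beam 1 = 5.0000 ≠ 1.7321 ✗
  (1.5, 3.5, 150°): beam 1 = 1.5529 ≠ 1.7321 ✗
  (4.5, 5.5, 120°): beam 1 = 2.5882 ≠ 1.7321 ✗
  …
  (4.5, 2.5, 15°): r_1=1.7321, r_2=2.8868, r_3=4.0415, r_4=1.0000 — all match ✓
No second candidate reproduces the full scan.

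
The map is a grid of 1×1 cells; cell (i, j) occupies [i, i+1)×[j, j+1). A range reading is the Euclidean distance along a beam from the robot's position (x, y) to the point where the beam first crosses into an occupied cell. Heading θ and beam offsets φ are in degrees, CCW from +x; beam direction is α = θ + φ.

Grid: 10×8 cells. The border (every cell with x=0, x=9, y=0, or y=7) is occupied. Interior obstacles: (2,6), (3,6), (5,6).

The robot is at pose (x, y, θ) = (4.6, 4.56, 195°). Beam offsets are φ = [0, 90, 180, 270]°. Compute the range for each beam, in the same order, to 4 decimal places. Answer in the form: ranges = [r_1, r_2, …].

beam 1: φ=0°, α=195°
  direction (-0.9659, -0.2588); cell (4,4); t to first gridline: x 0.6212, y 2.1637 (then +1.0353 / +3.8637)
    (3,4) via x @ 0.6212
    (2,4) via x @ 1.6564
    (2,3) via y @ 2.1637
    (1,3) via x @ 2.6917
    (0,3) via x @ 3.7270  # hit
  → r_1 = 3.7270
beam 2: φ=90°, α=285°
  direction (0.2588, -0.9659); cell (4,4); t to first gridline: x 1.5455, y 0.5798 (then +3.8637 / +1.0353)
    (4,3) via y @ 0.5798
    (5,3) via x @ 1.5455
    (5,2) via y @ 1.6150
    (5,1) via y @ 2.6503
    (5,0) via y @ 3.6856  # hit
  → r_2 = 3.6856
beam 3: φ=180°, α=15°
  direction (0.9659, 0.2588); cell (4,4); t to first gridline: x 0.4141, y 1.7000 (then +1.0353 / +3.8637)
    (5,4) via x @ 0.4141
    (6,4) via x @ 1.4494
    (6,5) via y @ 1.7000
    (7,5) via x @ 2.4847
    (8,5) via x @ 3.5199
    (9,5) via x @ 4.5552  # hit
  → r_3 = 4.5552
beam 4: φ=270°, α=105°
  direction (-0.2588, 0.9659); cell (4,4); t to first gridline: x 2.3182, y 0.4555 (then +3.8637 / +1.0353)
    (4,5) via y @ 0.4555
    (4,6) via y @ 1.4908
    (3,6) via x @ 2.3182  # hit
  → r_4 = 2.3182

ranges = [3.7270, 3.6856, 4.5552, 2.3182]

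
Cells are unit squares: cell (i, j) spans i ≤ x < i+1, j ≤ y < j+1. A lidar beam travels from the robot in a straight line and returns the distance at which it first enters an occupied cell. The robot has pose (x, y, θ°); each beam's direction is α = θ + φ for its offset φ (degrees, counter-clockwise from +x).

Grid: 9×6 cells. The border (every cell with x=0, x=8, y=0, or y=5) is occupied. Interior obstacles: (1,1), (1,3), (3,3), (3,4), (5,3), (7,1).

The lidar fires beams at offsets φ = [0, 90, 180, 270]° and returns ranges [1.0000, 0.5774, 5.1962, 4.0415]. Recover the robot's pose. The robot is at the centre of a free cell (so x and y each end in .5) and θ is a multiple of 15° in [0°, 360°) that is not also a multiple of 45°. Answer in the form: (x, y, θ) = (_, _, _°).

(x, y, θ) = (3.5, 1.5, 210°)

Candidates: 22 free-cell centres × 16 headings = 352 poses. Raycast each; keep the one whose scan matches to 4 dp.
  (6.5, 3.5, 330°): beam 1 = 1.7321 ≠ 1.0000 ✗
  (4.5, 3.5, 120°): beam 3 = 2.8868 ≠ 5.1962 ✗
  (2.5, 3.5, 15°): beam 1 = 0.5176 ≠ 1.0000 ✗
  (2.5, 2.5, 285°): beam 1 = 1.5529 ≠ 1.0000 ✗
  …
  (3.5, 1.5, 210°): r_1=1.0000, r_2=0.5774, r_3=5.1962, r_4=4.0415 — all match ✓
No second candidate reproduces the full scan.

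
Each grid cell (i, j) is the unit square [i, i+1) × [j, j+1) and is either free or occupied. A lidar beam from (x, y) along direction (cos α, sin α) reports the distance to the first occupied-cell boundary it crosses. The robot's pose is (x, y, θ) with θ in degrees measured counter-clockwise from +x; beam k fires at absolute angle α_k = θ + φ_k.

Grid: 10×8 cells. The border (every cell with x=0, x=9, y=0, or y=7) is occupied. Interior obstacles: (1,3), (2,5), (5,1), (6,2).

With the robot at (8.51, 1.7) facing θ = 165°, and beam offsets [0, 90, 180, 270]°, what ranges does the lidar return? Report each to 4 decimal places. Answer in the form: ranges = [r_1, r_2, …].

beam 1: φ=0°, α=165°
  dir = (cos 165°, sin 165°) = (-0.9659, 0.2588); from cell (8,1)
  next x-line at t=0.5280, next y-line at t=1.1591; Δt_x=1.0353, Δt_y=3.8637
    x: enter (7,1) at t=0.5280
    y: enter (7,2) at t=1.1591
    x: enter (6,2) at t=1.5633 ← occupied
  → r_1 = 1.5633
beam 2: φ=90°, α=255°
  dir = (cos 255°, sin 255°) = (-0.2588, -0.9659); from cell (8,1)
  next x-line at t=1.9705, next y-line at t=0.7247; Δt_x=3.8637, Δt_y=1.0353
    y: enter (8,0) at t=0.7247 ← occupied
  → r_2 = 0.7247
beam 3: φ=180°, α=345°
  dir = (cos 345°, sin 345°) = (0.9659, -0.2588); from cell (8,1)
  next x-line at t=0.5073, next y-line at t=2.7046; Δt_x=1.0353, Δt_y=3.8637
    x: enter (9,1) at t=0.5073 ← occupied
  → r_3 = 0.5073
beam 4: φ=270°, α=75°
  dir = (cos 75°, sin 75°) = (0.2588, 0.9659); from cell (8,1)
  next x-line at t=1.8932, next y-line at t=0.3106; Δt_x=3.8637, Δt_y=1.0353
    y: enter (8,2) at t=0.3106
    y: enter (8,3) at t=1.3459
    x: enter (9,3) at t=1.8932 ← occupied
  → r_4 = 1.8932

ranges = [1.5633, 0.7247, 0.5073, 1.8932]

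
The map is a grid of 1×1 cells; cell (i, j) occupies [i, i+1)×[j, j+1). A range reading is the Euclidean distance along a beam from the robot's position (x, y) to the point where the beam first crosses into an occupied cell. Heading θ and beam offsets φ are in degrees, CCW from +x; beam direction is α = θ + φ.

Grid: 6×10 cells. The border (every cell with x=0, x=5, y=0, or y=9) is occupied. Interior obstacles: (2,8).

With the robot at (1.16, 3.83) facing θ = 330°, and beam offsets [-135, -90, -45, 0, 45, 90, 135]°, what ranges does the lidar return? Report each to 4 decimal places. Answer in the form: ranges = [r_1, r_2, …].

ranges = [0.1656, 0.3200, 2.9298, 4.4341, 3.9755, 5.9698, 0.6182]

beam 1: φ=-135°, α=195°
  cosα=-0.9659 sinα=-0.2588 | (1,3) | tMaxX 0.1656 tMaxY 3.2069 | tΔX 1.0353 tΔY 3.8637
    t=0.1656 [x] (0,3) — stop
  → r_1 = 0.1656
beam 2: φ=-90°, α=240°
  cosα=-0.5000 sinα=-0.8660 | (1,3) | tMaxX 0.3200 tMaxY 0.9584 | tΔX 2.0000 tΔY 1.1547
    t=0.3200 [x] (0,3) — stop
  → r_2 = 0.3200
beam 3: φ=-45°, α=285°
  cosα=0.2588 sinα=-0.9659 | (1,3) | tMaxX 3.2455 tMaxY 0.8593 | tΔX 3.8637 tΔY 1.0353
    t=0.8593 [y] (1,2)
    t=1.8946 [y] (1,1)
    t=2.9298 [y] (1,0) — stop
  → r_3 = 2.9298
beam 4: φ=0°, α=330°
  cosα=0.8660 sinα=-0.5000 | (1,3) | tMaxX 0.9699 tMaxY 1.6600 | tΔX 1.1547 tΔY 2.0000
    t=0.9699 [x] (2,3)
    t=1.6600 [y] (2,2)
    t=2.1246 [x] (3,2)
    t=3.2793 [x] (4,2)
    t=3.6600 [y] (4,1)
    t=4.4341 [x] (5,1) — stop
  → r_4 = 4.4341
beam 5: φ=45°, α=15°
  cosα=0.9659 sinα=0.2588 | (1,3) | tMaxX 0.8696 tMaxY 0.6568 | tΔX 1.0353 tΔY 3.8637
    t=0.6568 [y] (1,4)
    t=0.8696 [x] (2,4)
    t=1.9049 [x] (3,4)
    t=2.9402 [x] (4,4)
    t=3.9755 [x] (5,4) — stop
  → r_5 = 3.9755
beam 6: φ=90°, α=60°
  cosα=0.5000 sinα=0.8660 | (1,3) | tMaxX 1.6800 tMaxY 0.1963 | tΔX 2.0000 tΔY 1.1547
    t=0.1963 [y] (1,4)
    t=1.3510 [y] (1,5)
    t=1.6800 [x] (2,5)
    t=2.5057 [y] (2,6)
    t=3.6604 [y] (2,7)
    t=3.6800 [x] (3,7)
    t=4.8151 [y] (3,8)
    t=5.6800 [x] (4,8)
    t=5.9698 [y] (4,9) — stop
  → r_6 = 5.9698
beam 7: φ=135°, α=105°
  cosα=-0.2588 sinα=0.9659 | (1,3) | tMaxX 0.6182 tMaxY 0.1760 | tΔX 3.8637 tΔY 1.0353
    t=0.1760 [y] (1,4)
    t=0.6182 [x] (0,4) — stop
  → r_7 = 0.6182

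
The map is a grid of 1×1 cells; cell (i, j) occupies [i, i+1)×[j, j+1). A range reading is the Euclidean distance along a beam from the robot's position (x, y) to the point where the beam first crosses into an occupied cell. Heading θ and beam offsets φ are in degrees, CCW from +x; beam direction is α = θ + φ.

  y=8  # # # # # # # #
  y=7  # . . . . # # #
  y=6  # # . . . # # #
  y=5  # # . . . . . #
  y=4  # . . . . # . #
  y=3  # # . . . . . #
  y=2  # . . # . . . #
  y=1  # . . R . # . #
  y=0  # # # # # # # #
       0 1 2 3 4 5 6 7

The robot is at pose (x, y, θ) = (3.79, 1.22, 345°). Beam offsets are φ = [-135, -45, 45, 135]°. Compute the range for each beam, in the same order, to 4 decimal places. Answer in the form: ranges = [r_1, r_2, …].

beam 1: φ=-135°, α=210°
  cosα=-0.8660 sinα=-0.5000 | (3,1) | tMaxX 0.9122 tMaxY 0.4400 | tΔX 1.1547 tΔY 2.0000
    t=0.4400 [y] (3,0) — stop
  → r_1 = 0.4400
beam 2: φ=-45°, α=300°
  cosα=0.5000 sinα=-0.8660 | (3,1) | tMaxX 0.4200 tMaxY 0.2540 | tΔX 2.0000 tΔY 1.1547
    t=0.2540 [y] (3,0) — stop
  → r_2 = 0.2540
beam 3: φ=45°, α=30°
  cosα=0.8660 sinα=0.5000 | (3,1) | tMaxX 0.2425 tMaxY 1.5600 | tΔX 1.1547 tΔY 2.0000
    t=0.2425 [x] (4,1)
    t=1.3972 [x] (5,1) — stop
  → r_3 = 1.3972
beam 4: φ=135°, α=120°
  cosα=-0.5000 sinα=0.8660 | (3,1) | tMaxX 1.5800 tMaxY 0.9007 | tΔX 2.0000 tΔY 1.1547
    t=0.9007 [y] (3,2) — stop
  → r_4 = 0.9007

ranges = [0.4400, 0.2540, 1.3972, 0.9007]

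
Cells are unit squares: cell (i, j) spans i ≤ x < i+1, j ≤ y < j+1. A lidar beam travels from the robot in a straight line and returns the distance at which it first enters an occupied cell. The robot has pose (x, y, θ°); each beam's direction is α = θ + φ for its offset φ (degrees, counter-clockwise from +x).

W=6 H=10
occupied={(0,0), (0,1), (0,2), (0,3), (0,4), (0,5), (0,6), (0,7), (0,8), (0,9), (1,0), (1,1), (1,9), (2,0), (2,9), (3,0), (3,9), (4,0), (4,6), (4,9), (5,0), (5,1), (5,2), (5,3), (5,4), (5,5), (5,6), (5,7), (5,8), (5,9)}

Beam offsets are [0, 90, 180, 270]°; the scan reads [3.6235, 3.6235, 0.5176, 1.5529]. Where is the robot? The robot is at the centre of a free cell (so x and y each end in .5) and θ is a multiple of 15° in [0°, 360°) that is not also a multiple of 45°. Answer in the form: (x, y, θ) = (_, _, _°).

(x, y, θ) = (4.5, 4.5, 165°)

Enumerate (i+0.5, j+0.5, θ) over the 30 free cells and 16 admissible headings. For each, cast all 4 beams and compare to the given ranges.
  (3.5, 2.5, 120°): beam 1 = 5.0000 ≠ 3.6235 ✗
  (3.5, 4.5, 330°): beam 1 = 1.7321 ≠ 3.6235 ✗
  (3.5, 4.5, 120°): beam 1 = 5.0000 ≠ 3.6235 ✗
  (1.5, 7.5, 240°): beam 1 = 1.0000 ≠ 3.6235 ✗
  (1.5, 7.5, 120°): beam 1 = 1.0000 ≠ 3.6235 ✗
  …
  (4.5, 4.5, 165°): r_1=3.6235, r_2=3.6235, r_3=0.5176, r_4=1.5529 — all match ✓
Unique over the lattice → pose = (4.5, 4.5, 165°).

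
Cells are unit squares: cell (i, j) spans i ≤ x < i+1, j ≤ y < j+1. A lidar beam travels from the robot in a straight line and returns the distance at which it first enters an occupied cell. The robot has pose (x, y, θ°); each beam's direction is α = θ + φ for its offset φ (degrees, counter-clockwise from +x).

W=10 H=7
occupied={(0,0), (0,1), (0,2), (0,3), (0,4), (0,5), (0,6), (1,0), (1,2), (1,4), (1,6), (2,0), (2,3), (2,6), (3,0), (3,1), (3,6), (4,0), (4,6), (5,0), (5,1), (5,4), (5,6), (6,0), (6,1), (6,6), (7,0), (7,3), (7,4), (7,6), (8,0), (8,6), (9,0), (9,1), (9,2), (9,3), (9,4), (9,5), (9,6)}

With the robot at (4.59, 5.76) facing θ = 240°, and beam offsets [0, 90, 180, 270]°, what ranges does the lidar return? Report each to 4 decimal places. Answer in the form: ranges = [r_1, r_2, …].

beam 1: φ=0°, α=240°
  d=(-0.5000,-0.8660)  start (4,5)  tX=1.1800 tY=0.8776  stride 1/|dx|=2.0000 1/|dy|=1.1547
    cross y-line → (4,4), t=0.8776
    cross x-line → (3,4), t=1.1800
    cross y-line → (3,3), t=2.0323
    cross x-line → (2,3), t=3.1800 (wall)
  → r_1 = 3.1800
beam 2: φ=90°, α=330°
  d=(0.8660,-0.5000)  start (4,5)  tX=0.4734 tY=1.5200  stride 1/|dx|=1.1547 1/|dy|=2.0000
    cross x-line → (5,5), t=0.4734
    cross y-line → (5,4), t=1.5200 (wall)
  → r_2 = 1.5200
beam 3: φ=180°, α=60°
  d=(0.5000,0.8660)  start (4,5)  tX=0.8200 tY=0.2771  stride 1/|dx|=2.0000 1/|dy|=1.1547
    cross y-line → (4,6), t=0.2771 (wall)
  → r_3 = 0.2771
beam 4: φ=270°, α=150°
  d=(-0.8660,0.5000)  start (4,5)  tX=0.6813 tY=0.4800  stride 1/|dx|=1.1547 1/|dy|=2.0000
    cross y-line → (4,6), t=0.4800 (wall)
  → r_4 = 0.4800

ranges = [3.1800, 1.5200, 0.2771, 0.4800]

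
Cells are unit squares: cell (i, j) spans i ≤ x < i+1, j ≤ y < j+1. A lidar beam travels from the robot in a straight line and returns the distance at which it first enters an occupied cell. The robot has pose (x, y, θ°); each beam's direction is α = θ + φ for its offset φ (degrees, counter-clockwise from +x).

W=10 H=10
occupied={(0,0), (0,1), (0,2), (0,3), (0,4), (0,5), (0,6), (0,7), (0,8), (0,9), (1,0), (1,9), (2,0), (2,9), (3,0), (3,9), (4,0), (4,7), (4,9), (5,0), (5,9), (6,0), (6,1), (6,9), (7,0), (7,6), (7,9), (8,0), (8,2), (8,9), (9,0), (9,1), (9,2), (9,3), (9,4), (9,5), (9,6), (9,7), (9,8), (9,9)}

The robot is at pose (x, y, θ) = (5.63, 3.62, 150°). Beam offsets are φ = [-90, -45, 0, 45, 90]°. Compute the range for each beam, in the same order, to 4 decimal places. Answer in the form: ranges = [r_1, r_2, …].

beam 1: φ=-90°, α=60°
  direction (0.5000, 0.8660); cell (5,3); t to first gridline: x 0.7400, y 0.4388 (then +2.0000 / +1.1547)
    (5,4) via y @ 0.4388
    (6,4) via x @ 0.7400
    (6,5) via y @ 1.5935
    (7,5) via x @ 2.7400
    (7,6) via y @ 2.7482  # hit
  → r_1 = 2.7482
beam 2: φ=-45°, α=105°
  direction (-0.2588, 0.9659); cell (5,3); t to first gridline: x 2.4341, y 0.3934 (then +3.8637 / +1.0353)
    (5,4) via y @ 0.3934
    (5,5) via y @ 1.4287
    (4,5) via x @ 2.4341
    (4,6) via y @ 2.4640
    (4,7) via y @ 3.4992  # hit
  → r_2 = 3.4992
beam 3: φ=0°, α=150°
  direction (-0.8660, 0.5000); cell (5,3); t to first gridline: x 0.7275, y 0.7600 (then +1.1547 / +2.0000)
    (4,3) via x @ 0.7275
    (4,4) via y @ 0.7600
    (3,4) via x @ 1.8822
    (3,5) via y @ 2.7600
    (2,5) via x @ 3.0369
    (1,5) via x @ 4.1916
    (1,6) via y @ 4.7600
    (0,6) via x @ 5.3463  # hit
  → r_3 = 5.3463
beam 4: φ=45°, α=195°
  direction (-0.9659, -0.2588); cell (5,3); t to first gridline: x 0.6522, y 2.3955 (then +1.0353 / +3.8637)
    (4,3) via x @ 0.6522
    (3,3) via x @ 1.6875
    (3,2) via y @ 2.3955
    (2,2) via x @ 2.7228
    (1,2) via x @ 3.7581
    (0,2) via x @ 4.7933  # hit
  → r_4 = 4.7933
beam 5: φ=90°, α=240°
  direction (-0.5000, -0.8660); cell (5,3); t to first gridline: x 1.2600, y 0.7159 (then +2.0000 / +1.1547)
    (5,2) via y @ 0.7159
    (4,2) via x @ 1.2600
    (4,1) via y @ 1.8706
    (4,0) via y @ 3.0253  # hit
  → r_5 = 3.0253

ranges = [2.7482, 3.4992, 5.3463, 4.7933, 3.0253]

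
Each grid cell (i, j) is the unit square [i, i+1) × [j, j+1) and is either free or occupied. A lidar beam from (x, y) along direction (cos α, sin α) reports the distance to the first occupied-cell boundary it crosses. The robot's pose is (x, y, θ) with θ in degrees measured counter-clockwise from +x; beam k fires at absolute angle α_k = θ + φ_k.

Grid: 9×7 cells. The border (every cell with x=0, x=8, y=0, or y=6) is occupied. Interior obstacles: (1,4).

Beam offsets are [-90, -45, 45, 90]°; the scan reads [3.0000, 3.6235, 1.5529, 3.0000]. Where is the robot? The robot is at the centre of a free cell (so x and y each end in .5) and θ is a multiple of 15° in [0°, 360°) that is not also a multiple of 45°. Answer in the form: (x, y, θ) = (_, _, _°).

Candidates: 34 free-cell centres × 16 headings = 544 poses. Raycast each; keep the one whose scan matches to 4 dp.
  (2.5, 4.5, 255°): beam 1 = 0.5176 ≠ 3.0000 ✗
  (4.5, 4.5, 300°): beam 1 = 4.0415 ≠ 3.0000 ✗
  (2.5, 2.5, 330°): beam 1 = 1.7321 ≠ 3.0000 ✗
  …
  (4.5, 2.5, 240°): r_1=3.0000, r_2=3.6235, r_3=1.5529, r_4=3.0000 — all match ✓
Unique over the lattice → pose = (4.5, 2.5, 240°).

(x, y, θ) = (4.5, 2.5, 240°)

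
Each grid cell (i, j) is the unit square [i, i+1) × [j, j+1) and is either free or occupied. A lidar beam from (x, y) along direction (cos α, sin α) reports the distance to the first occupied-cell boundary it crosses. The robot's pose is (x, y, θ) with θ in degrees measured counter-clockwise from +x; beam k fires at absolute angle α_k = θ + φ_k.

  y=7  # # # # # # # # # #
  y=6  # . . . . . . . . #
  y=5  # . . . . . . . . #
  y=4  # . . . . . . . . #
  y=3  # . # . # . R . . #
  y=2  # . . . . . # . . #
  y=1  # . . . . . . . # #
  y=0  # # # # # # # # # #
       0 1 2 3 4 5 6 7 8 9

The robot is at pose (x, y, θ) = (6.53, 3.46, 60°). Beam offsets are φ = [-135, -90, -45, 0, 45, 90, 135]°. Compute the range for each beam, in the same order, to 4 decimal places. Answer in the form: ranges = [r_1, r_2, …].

beam 1: φ=-135°, α=285°
  cosα=0.2588 sinα=-0.9659 | (6,3) | tMaxX 1.8159 tMaxY 0.4762 | tΔX 3.8637 tΔY 1.0353
    t=0.4762 [y] (6,2) — stop
  → r_1 = 0.4762
beam 2: φ=-90°, α=330°
  cosα=0.8660 sinα=-0.5000 | (6,3) | tMaxX 0.5427 tMaxY 0.9200 | tΔX 1.1547 tΔY 2.0000
    t=0.5427 [x] (7,3)
    t=0.9200 [y] (7,2)
    t=1.6974 [x] (8,2)
    t=2.8521 [x] (9,2) — stop
  → r_2 = 2.8521
beam 3: φ=-45°, α=15°
  cosα=0.9659 sinα=0.2588 | (6,3) | tMaxX 0.4866 tMaxY 2.0864 | tΔX 1.0353 tΔY 3.8637
    t=0.4866 [x] (7,3)
    t=1.5219 [x] (8,3)
    t=2.0864 [y] (8,4)
    t=2.5571 [x] (9,4) — stop
  → r_3 = 2.5571
beam 4: φ=0°, α=60°
  cosα=0.5000 sinα=0.8660 | (6,3) | tMaxX 0.9400 tMaxY 0.6235 | tΔX 2.0000 tΔY 1.1547
    t=0.6235 [y] (6,4)
    t=0.9400 [x] (7,4)
    t=1.7782 [y] (7,5)
    t=2.9329 [y] (7,6)
    t=2.9400 [x] (8,6)
    t=4.0876 [y] (8,7) — stop
  → r_4 = 4.0876
beam 5: φ=45°, α=105°
  cosα=-0.2588 sinα=0.9659 | (6,3) | tMaxX 2.0478 tMaxY 0.5590 | tΔX 3.8637 tΔY 1.0353
    t=0.5590 [y] (6,4)
    t=1.5943 [y] (6,5)
    t=2.0478 [x] (5,5)
    t=2.6296 [y] (5,6)
    t=3.6649 [y] (5,7) — stop
  → r_5 = 3.6649
beam 6: φ=90°, α=150°
  cosα=-0.8660 sinα=0.5000 | (6,3) | tMaxX 0.6120 tMaxY 1.0800 | tΔX 1.1547 tΔY 2.0000
    t=0.6120 [x] (5,3)
    t=1.0800 [y] (5,4)
    t=1.7667 [x] (4,4)
    t=2.9214 [x] (3,4)
    t=3.0800 [y] (3,5)
    t=4.0761 [x] (2,5)
    t=5.0800 [y] (2,6)
    t=5.2308 [x] (1,6)
    t=6.3855 [x] (0,6) — stop
  → r_6 = 6.3855
beam 7: φ=135°, α=195°
  cosα=-0.9659 sinα=-0.2588 | (6,3) | tMaxX 0.5487 tMaxY 1.7773 | tΔX 1.0353 tΔY 3.8637
    t=0.5487 [x] (5,3)
    t=1.5840 [x] (4,3) — stop
  → r_7 = 1.5840

ranges = [0.4762, 2.8521, 2.5571, 4.0876, 3.6649, 6.3855, 1.5840]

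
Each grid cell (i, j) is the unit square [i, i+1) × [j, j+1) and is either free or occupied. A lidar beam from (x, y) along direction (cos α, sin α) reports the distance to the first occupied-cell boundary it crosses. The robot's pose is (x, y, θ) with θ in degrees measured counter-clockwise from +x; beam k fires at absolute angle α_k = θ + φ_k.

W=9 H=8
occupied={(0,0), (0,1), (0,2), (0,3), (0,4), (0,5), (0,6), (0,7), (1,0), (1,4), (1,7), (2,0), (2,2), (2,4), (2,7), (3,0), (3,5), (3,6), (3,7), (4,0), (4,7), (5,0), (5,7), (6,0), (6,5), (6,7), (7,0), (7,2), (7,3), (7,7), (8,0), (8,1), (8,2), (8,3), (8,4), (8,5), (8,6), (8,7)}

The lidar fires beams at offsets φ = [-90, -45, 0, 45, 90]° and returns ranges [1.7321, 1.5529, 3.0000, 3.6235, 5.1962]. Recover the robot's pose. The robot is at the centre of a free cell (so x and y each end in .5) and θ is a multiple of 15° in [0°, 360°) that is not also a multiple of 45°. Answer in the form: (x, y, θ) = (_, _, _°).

Enumerate (i+0.5, j+0.5, θ) over the 34 free cells and 16 admissible headings. For each, cast all 5 beams and compare to the given ranges.
  (5.5, 2.5, 240°): beam 1 = 3.0000 ≠ 1.7321 ✗
  (5.5, 5.5, 240°): beam 3 = 5.1962 ≠ 3.0000 ✗
  (4.5, 3.5, 150°): beam 1 = 4.0415 ≠ 1.7321 ✗
  …
  (3.5, 2.5, 330°): r_1=1.7321, r_2=1.5529, r_3=3.0000, r_4=3.6235, r_5=5.1962 — all match ✓
No second candidate reproduces the full scan.

(x, y, θ) = (3.5, 2.5, 330°)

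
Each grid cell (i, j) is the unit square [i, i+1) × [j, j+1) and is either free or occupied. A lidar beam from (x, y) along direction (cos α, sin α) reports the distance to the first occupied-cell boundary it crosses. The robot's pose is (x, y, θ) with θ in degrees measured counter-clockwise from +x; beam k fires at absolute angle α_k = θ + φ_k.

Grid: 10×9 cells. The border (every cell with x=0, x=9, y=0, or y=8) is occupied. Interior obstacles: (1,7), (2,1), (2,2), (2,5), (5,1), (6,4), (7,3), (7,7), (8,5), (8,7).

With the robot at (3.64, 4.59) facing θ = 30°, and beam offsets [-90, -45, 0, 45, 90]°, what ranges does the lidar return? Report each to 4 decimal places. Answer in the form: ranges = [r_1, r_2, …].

ranges = [2.9907, 3.4785, 4.8200, 3.5303, 1.2800]

beam 1: φ=-90°, α=300°
  d=(0.5000,-0.8660)  start (3,4)  tX=0.7200 tY=0.6813  stride 1/|dx|=2.0000 1/|dy|=1.1547
    cross y-line → (3,3), t=0.6813
    cross x-line → (4,3), t=0.7200
    cross y-line → (4,2), t=1.8360
    cross x-line → (5,2), t=2.7200
    cross y-line → (5,1), t=2.9907 (wall)
  → r_1 = 2.9907
beam 2: φ=-45°, α=345°
  d=(0.9659,-0.2588)  start (3,4)  tX=0.3727 tY=2.2796  stride 1/|dx|=1.0353 1/|dy|=3.8637
    cross x-line → (4,4), t=0.3727
    cross x-line → (5,4), t=1.4080
    cross y-line → (5,3), t=2.2796
    cross x-line → (6,3), t=2.4433
    cross x-line → (7,3), t=3.4785 (wall)
  → r_2 = 3.4785
beam 3: φ=0°, α=30°
  d=(0.8660,0.5000)  start (3,4)  tX=0.4157 tY=0.8200  stride 1/|dx|=1.1547 1/|dy|=2.0000
    cross x-line → (4,4), t=0.4157
    cross y-line → (4,5), t=0.8200
    cross x-line → (5,5), t=1.5704
    cross x-line → (6,5), t=2.7251
    cross y-line → (6,6), t=2.8200
    cross x-line → (7,6), t=3.8798
    cross y-line → (7,7), t=4.8200 (wall)
  → r_3 = 4.8200
beam 4: φ=45°, α=75°
  d=(0.2588,0.9659)  start (3,4)  tX=1.3909 tY=0.4245  stride 1/|dx|=3.8637 1/|dy|=1.0353
    cross y-line → (3,5), t=0.4245
    cross x-line → (4,5), t=1.3909
    cross y-line → (4,6), t=1.4597
    cross y-line → (4,7), t=2.4950
    cross y-line → (4,8), t=3.5303 (wall)
  → r_4 = 3.5303
beam 5: φ=90°, α=120°
  d=(-0.5000,0.8660)  start (3,4)  tX=1.2800 tY=0.4734  stride 1/|dx|=2.0000 1/|dy|=1.1547
    cross y-line → (3,5), t=0.4734
    cross x-line → (2,5), t=1.2800 (wall)
  → r_5 = 1.2800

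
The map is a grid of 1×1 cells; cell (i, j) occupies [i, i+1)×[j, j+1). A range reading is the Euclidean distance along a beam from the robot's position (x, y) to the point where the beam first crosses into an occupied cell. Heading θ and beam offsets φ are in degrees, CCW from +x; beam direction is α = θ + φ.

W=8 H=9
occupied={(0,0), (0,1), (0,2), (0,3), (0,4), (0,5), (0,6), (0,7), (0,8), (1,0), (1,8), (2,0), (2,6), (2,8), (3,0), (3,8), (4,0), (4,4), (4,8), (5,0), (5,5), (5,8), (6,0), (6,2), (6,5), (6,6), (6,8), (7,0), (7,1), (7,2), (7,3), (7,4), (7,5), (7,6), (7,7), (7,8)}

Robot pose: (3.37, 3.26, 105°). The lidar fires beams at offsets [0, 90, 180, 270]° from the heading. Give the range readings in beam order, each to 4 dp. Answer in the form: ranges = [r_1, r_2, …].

beam 1: φ=0°, α=105°
  cosα=-0.2588 sinα=0.9659 | (3,3) | tMaxX 1.4296 tMaxY 0.7661 | tΔX 3.8637 tΔY 1.0353
    t=0.7661 [y] (3,4)
    t=1.4296 [x] (2,4)
    t=1.8014 [y] (2,5)
    t=2.8367 [y] (2,6) — stop
  → r_1 = 2.8367
beam 2: φ=90°, α=195°
  cosα=-0.9659 sinα=-0.2588 | (3,3) | tMaxX 0.3831 tMaxY 1.0046 | tΔX 1.0353 tΔY 3.8637
    t=0.3831 [x] (2,3)
    t=1.0046 [y] (2,2)
    t=1.4183 [x] (1,2)
    t=2.4536 [x] (0,2) — stop
  → r_2 = 2.4536
beam 3: φ=180°, α=285°
  cosα=0.2588 sinα=-0.9659 | (3,3) | tMaxX 2.4341 tMaxY 0.2692 | tΔX 3.8637 tΔY 1.0353
    t=0.2692 [y] (3,2)
    t=1.3044 [y] (3,1)
    t=2.3397 [y] (3,0) — stop
  → r_3 = 2.3397
beam 4: φ=270°, α=15°
  cosα=0.9659 sinα=0.2588 | (3,3) | tMaxX 0.6522 tMaxY 2.8591 | tΔX 1.0353 tΔY 3.8637
    t=0.6522 [x] (4,3)
    t=1.6875 [x] (5,3)
    t=2.7228 [x] (6,3)
    t=2.8591 [y] (6,4)
    t=3.7581 [x] (7,4) — stop
  → r_4 = 3.7581

ranges = [2.8367, 2.4536, 2.3397, 3.7581]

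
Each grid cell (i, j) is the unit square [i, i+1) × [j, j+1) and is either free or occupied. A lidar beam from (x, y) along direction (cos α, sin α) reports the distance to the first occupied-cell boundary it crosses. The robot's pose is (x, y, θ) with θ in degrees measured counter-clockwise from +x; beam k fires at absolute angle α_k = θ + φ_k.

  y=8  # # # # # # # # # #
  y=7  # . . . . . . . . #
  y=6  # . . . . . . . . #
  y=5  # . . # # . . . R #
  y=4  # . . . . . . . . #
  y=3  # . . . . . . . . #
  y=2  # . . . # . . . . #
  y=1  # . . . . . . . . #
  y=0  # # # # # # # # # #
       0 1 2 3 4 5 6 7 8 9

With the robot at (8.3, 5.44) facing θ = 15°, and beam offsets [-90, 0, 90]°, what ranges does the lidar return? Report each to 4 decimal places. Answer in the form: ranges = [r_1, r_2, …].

beam 1: φ=-90°, α=285°
  d=(0.2588,-0.9659)  start (8,5)  tX=2.7046 tY=0.4555  stride 1/|dx|=3.8637 1/|dy|=1.0353
    cross y-line → (8,4), t=0.4555
    cross y-line → (8,3), t=1.4908
    cross y-line → (8,2), t=2.5261
    cross x-line → (9,2), t=2.7046 (wall)
  → r_1 = 2.7046
beam 2: φ=0°, α=15°
  d=(0.9659,0.2588)  start (8,5)  tX=0.7247 tY=2.1637  stride 1/|dx|=1.0353 1/|dy|=3.8637
    cross x-line → (9,5), t=0.7247 (wall)
  → r_2 = 0.7247
beam 3: φ=90°, α=105°
  d=(-0.2588,0.9659)  start (8,5)  tX=1.1591 tY=0.5798  stride 1/|dx|=3.8637 1/|dy|=1.0353
    cross y-line → (8,6), t=0.5798
    cross x-line → (7,6), t=1.1591
    cross y-line → (7,7), t=1.6150
    cross y-line → (7,8), t=2.6503 (wall)
  → r_3 = 2.6503

ranges = [2.7046, 0.7247, 2.6503]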